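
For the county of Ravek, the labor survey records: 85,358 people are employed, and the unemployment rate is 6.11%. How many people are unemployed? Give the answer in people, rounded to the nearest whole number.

About 5,555 are unemployed.

Let U be the number unemployed. The labor force is E + U, and U/(E+U) = 0.0611.
So U = 0.0611 × 85,358 / (1 − 0.0611) = 5215.37 / 0.9389 ≈ 5,555.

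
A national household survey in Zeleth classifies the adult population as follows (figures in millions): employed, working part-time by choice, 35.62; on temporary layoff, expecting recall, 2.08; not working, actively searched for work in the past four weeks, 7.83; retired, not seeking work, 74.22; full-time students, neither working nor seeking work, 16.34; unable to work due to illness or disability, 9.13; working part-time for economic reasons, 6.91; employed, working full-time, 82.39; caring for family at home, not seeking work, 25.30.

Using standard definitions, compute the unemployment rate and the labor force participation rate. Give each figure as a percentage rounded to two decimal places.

Employed = 35.62 + 6.91 + 82.39 = 124.92 million (anyone who worked, including part-time for economic reasons, counts as employed).
Unemployed = 2.08 + 7.83 = 9.91 million (jobless and actively searching, or on temporary layoff).
Labor force = 124.92 + 9.91 = 134.83 million.
Not in labor force = 74.22 + 16.34 + 9.13 + 25.30 = 124.99 million (those not working and not actively searching are outside the labor force).
Civilian working-age population = 134.83 + 124.99 = 259.82 million.
Unemployment rate = 9.91 / 134.83 = 7.35%.
Labor force participation rate = 134.83 / 259.82 = 51.89%.

Unemployment rate ≈ 7.35%; labor force participation rate ≈ 51.89%.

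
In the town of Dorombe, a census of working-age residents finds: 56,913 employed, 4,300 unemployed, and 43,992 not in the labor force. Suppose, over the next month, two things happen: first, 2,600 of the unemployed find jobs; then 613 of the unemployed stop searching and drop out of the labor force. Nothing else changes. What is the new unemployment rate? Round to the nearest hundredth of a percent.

New unemployment rate ≈ 1.79%.

Initially, labor force = 56,913 + 4,300 = 61,213, so u = 4,300/61,213 = 7.02%.
After the first change, unemployed falls and employed rises by 2,600; labor force unchanged → E = 59,513, U = 1,700, labor force = 61,213.
After the second change, unemployed and labor force both fall by 613 → E = 59,513, U = 1,087, labor force = 60,600.
New unemployment rate = 1,087 / 60,600 = 1.79%.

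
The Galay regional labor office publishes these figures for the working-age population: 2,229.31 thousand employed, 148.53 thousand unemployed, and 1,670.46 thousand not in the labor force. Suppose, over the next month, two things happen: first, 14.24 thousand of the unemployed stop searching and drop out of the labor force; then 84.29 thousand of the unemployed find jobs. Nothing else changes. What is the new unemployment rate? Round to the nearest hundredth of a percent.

Initially, labor force = 2,229.31 + 148.53 = 2,377.84 thousand, so u = 148.53/2,377.84 = 6.25%.
After the first change, unemployed and labor force both fall by 14.24 → E = 2,229.31, U = 134.29, labor force = 2,363.60 thousand.
After the second change, unemployed falls and employed rises by 84.29; labor force unchanged → E = 2,313.60, U = 50.00, labor force = 2,363.60 thousand.
New unemployment rate = 50.00 / 2,363.60 = 2.12%.

New unemployment rate ≈ 2.12%.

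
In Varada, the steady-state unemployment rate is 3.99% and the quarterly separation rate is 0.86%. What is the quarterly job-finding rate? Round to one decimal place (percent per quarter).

From u* = s/(s+f): f = s·(1−u)/u.
f = 0.86 × (1 − 0.0399) / 0.0399 = 0.8257 / 0.0399 ≈ 20.7% per quarter.

Job-finding rate ≈ 20.7% per quarter.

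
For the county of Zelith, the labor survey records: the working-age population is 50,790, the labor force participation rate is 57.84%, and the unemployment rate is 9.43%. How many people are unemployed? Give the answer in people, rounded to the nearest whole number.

About 2,770 are unemployed.

Labor force = 0.5784 × 50,790 = 29,377.
Unemployed = 0.0943 × 29,377 ≈ 2,770.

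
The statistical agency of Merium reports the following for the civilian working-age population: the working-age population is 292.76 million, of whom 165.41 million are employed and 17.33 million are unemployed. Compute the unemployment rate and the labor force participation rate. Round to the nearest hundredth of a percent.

Labor force = employed + unemployed = 165.41 + 17.33 = 182.74 million.
Unemployment rate = 17.33 / 182.74 = 9.48%.
Labor force participation rate = 182.74 / 292.76 = 62.42%.

Unemployment rate ≈ 9.48%; labor force participation rate ≈ 62.42%.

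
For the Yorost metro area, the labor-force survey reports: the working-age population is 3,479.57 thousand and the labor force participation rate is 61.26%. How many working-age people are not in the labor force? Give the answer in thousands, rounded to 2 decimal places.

About 1,347.99 thousand are not in the labor force.

Share not in the labor force = 1 − 0.6126 = 0.3874.
Not in labor force = 0.3874 × 3,479.57 ≈ 1,347.99 thousand.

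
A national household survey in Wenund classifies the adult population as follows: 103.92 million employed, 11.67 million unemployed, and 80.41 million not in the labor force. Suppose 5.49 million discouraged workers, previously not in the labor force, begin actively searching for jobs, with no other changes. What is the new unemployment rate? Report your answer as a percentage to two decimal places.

New unemployment rate ≈ 14.17%.

Initially, labor force = 103.92 + 11.67 = 115.59 million, so u = 11.67/115.59 = 10.10%.
After the change, unemployed and labor force both rise by 5.49 → E = 103.92, U = 17.16, labor force = 121.08 million.
New unemployment rate = 17.16 / 121.08 = 14.17%.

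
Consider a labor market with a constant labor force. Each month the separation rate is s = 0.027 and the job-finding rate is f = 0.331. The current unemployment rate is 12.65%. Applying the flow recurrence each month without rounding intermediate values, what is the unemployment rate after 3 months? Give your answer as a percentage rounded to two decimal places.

With a fixed labor force, u_{t+1} = u_t + s·(1−u_t) − f·u_t = u_t·(1−s−f) + s.
Here 1−s−f = 0.642 and s = 0.027.
u_1 = 0.126500 × 0.642 + 0.027 = 0.108213.
u_2 = 0.108213 × 0.642 + 0.027 = 0.096473.
u_3 = 0.096473 × 0.642 + 0.027 = 0.088936.

Unemployment rate after three months ≈ 8.89%.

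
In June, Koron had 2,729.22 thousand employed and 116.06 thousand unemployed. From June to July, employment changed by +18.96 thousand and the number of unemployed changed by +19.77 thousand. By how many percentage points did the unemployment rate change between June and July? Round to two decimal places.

The unemployment rate changed by +0.63 percentage points.

June: labor force = 2,729.22 + 116.06 = 2,845.28; u = 116.06/2,845.28 = 4.08%.
July: labor force = 2,748.18 + 135.83 = 2,884.01; u = 135.83/2,884.01 = 4.71%.
Change = 4.71% − 4.08% = +0.63 pp.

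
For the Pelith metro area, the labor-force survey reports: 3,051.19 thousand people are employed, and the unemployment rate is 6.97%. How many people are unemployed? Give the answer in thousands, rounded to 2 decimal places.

Let U be the number unemployed. The labor force is E + U, and U/(E+U) = 0.0697.
So U = 0.0697 × 3,051.19 / (1 − 0.0697) = 212.6679 / 0.9303 ≈ 228.60 thousand.

About 228.60 thousand are unemployed.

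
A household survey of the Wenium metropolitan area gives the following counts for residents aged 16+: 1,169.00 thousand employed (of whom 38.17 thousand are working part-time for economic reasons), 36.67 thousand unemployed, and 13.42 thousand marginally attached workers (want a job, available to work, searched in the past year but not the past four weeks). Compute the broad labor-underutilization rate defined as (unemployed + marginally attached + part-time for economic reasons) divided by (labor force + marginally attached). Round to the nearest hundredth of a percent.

Labor force = 1,169.00 + 36.67 = 1,205.67 thousand.
Numerator = 36.67 + 13.42 + 38.17 = 88.26 thousand.
Denominator = 1,205.67 + 13.42 = 1,219.09 thousand.
Broad rate = 88.26 / 1,219.09 = 7.24%.

Broad underutilization rate ≈ 7.24%.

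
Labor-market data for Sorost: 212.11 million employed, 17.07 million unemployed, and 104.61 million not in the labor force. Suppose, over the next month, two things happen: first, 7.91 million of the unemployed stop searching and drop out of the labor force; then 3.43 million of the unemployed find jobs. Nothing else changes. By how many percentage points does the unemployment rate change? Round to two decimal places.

Initially, labor force = 212.11 + 17.07 = 229.18 million, so u = 17.07/229.18 = 7.45%.
After the first change, unemployed and labor force both fall by 7.91 → E = 212.11, U = 9.16, labor force = 221.27 million.
After the second change, unemployed falls and employed rises by 3.43; labor force unchanged → E = 215.54, U = 5.73, labor force = 221.27 million.
New unemployment rate = 5.73 / 221.27 = 2.59%.
Change = 2.59% − 7.45% = −4.86 percentage points.

The unemployment rate changes by −4.86 percentage points.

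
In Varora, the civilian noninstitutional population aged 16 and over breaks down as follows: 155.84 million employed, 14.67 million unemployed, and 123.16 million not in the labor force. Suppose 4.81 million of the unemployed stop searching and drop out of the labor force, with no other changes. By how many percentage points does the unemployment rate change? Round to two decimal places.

The unemployment rate changes by −2.65 percentage points.

Initially, labor force = 155.84 + 14.67 = 170.51 million, so u = 14.67/170.51 = 8.60%.
After the change, unemployed and labor force both fall by 4.81 → E = 155.84, U = 9.86, labor force = 165.70 million.
New unemployment rate = 9.86 / 165.70 = 5.95%.
Change = 5.95% − 8.60% = −2.65 percentage points.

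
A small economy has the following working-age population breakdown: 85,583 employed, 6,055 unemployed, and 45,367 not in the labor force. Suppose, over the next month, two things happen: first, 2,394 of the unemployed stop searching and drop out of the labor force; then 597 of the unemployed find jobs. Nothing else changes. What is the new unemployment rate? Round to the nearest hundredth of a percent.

Initially, labor force = 85,583 + 6,055 = 91,638, so u = 6,055/91,638 = 6.61%.
After the first change, unemployed and labor force both fall by 2,394 → E = 85,583, U = 3,661, labor force = 89,244.
After the second change, unemployed falls and employed rises by 597; labor force unchanged → E = 86,180, U = 3,064, labor force = 89,244.
New unemployment rate = 3,064 / 89,244 = 3.43%.

New unemployment rate ≈ 3.43%.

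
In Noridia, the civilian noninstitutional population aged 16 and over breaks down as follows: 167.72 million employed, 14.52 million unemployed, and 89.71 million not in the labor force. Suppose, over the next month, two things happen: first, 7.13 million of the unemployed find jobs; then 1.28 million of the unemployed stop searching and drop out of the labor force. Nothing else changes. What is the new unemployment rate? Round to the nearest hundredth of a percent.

New unemployment rate ≈ 3.38%.

Initially, labor force = 167.72 + 14.52 = 182.24 million, so u = 14.52/182.24 = 7.97%.
After the first change, unemployed falls and employed rises by 7.13; labor force unchanged → E = 174.85, U = 7.39, labor force = 182.24 million.
After the second change, unemployed and labor force both fall by 1.28 → E = 174.85, U = 6.11, labor force = 180.96 million.
New unemployment rate = 6.11 / 180.96 = 3.38%.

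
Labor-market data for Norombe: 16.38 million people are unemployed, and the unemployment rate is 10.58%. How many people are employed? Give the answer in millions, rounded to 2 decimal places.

Labor force = U / u = 16.38 / 0.1058 ≈ 154.82 million.
Employed = labor force − unemployed = 154.82 − 16.38 = 138.44 million.

About 138.44 million are employed.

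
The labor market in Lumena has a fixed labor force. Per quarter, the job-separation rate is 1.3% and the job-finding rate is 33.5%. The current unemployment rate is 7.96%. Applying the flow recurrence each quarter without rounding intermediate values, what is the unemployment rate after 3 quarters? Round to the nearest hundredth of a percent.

With a fixed labor force, u_{t+1} = u_t + s·(1−u_t) − f·u_t = u_t·(1−s−f) + s.
Here 1−s−f = 0.652 and s = 0.013.
u_1 = 0.079600 × 0.652 + 0.013 = 0.064899.
u_2 = 0.064899 × 0.652 + 0.013 = 0.055314.
u_3 = 0.055314 × 0.652 + 0.013 = 0.049065.

Unemployment rate after three quarters ≈ 4.91%.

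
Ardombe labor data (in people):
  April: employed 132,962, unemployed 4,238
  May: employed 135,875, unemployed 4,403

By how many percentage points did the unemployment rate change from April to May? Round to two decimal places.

April: labor force = 132,962 + 4,238 = 137,200; u = 4,238/137,200 = 3.09%.
May: labor force = 135,875 + 4,403 = 140,278; u = 4,403/140,278 = 3.14%.
Change = 3.14% − 3.09% = +0.05 pp.

The unemployment rate changed by +0.05 percentage points.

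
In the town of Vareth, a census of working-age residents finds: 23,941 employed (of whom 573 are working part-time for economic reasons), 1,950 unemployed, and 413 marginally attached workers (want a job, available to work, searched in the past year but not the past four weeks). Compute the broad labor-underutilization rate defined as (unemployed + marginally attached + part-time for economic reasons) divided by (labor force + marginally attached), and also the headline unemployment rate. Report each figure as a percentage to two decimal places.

Labor force = 23,941 + 1,950 = 25,891.
Numerator = 1,950 + 413 + 573 = 2,936.
Denominator = 25,891 + 413 = 26,304.
Broad rate = 2,936 / 26,304 = 11.16%.
Headline unemployment rate = 1,950 / 25,891 = 7.53%.

Broad underutilization rate ≈ 11.16%; headline unemployment rate ≈ 7.53%.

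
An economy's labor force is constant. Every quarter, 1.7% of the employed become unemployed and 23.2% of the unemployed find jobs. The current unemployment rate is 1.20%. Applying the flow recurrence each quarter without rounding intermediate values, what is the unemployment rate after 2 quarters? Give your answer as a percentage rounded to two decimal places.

Unemployment rate after two quarters ≈ 3.65%.

With a fixed labor force, u_{t+1} = u_t + s·(1−u_t) − f·u_t = u_t·(1−s−f) + s.
Here 1−s−f = 0.751 and s = 0.017.
u_1 = 0.012000 × 0.751 + 0.017 = 0.026012.
u_2 = 0.026012 × 0.751 + 0.017 = 0.036535.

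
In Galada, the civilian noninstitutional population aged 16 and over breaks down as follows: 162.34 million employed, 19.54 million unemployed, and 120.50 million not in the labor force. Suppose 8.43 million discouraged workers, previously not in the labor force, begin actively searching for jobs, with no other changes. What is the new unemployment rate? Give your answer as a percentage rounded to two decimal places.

Initially, labor force = 162.34 + 19.54 = 181.88 million, so u = 19.54/181.88 = 10.74%.
After the change, unemployed and labor force both rise by 8.43 → E = 162.34, U = 27.97, labor force = 190.31 million.
New unemployment rate = 27.97 / 190.31 = 14.70%.

New unemployment rate ≈ 14.70%.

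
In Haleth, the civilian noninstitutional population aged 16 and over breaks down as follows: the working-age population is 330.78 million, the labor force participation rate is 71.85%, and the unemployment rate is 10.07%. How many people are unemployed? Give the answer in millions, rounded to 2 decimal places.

About 23.93 million are unemployed.

Labor force = 0.7185 × 330.78 = 237.67 million.
Unemployed = 0.1007 × 237.67 ≈ 23.93 million.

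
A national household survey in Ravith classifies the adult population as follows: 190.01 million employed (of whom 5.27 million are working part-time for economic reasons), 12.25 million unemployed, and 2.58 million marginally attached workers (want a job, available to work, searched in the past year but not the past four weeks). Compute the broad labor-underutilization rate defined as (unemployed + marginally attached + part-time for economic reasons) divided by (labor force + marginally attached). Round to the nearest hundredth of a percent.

Broad underutilization rate ≈ 9.81%.

Labor force = 190.01 + 12.25 = 202.26 million.
Numerator = 12.25 + 2.58 + 5.27 = 20.10 million.
Denominator = 202.26 + 2.58 = 204.84 million.
Broad rate = 20.10 / 204.84 = 9.81%.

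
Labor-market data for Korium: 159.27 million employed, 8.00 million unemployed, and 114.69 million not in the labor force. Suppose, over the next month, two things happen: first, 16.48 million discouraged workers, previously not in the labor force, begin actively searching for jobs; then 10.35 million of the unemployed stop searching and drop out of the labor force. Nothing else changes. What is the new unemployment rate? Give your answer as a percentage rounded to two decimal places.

Initially, labor force = 159.27 + 8.00 = 167.27 million, so u = 8.00/167.27 = 4.78%.
After the first change, unemployed and labor force both rise by 16.48 → E = 159.27, U = 24.48, labor force = 183.75 million.
After the second change, unemployed and labor force both fall by 10.35 → E = 159.27, U = 14.13, labor force = 173.40 million.
New unemployment rate = 14.13 / 173.40 = 8.15%.

New unemployment rate ≈ 8.15%.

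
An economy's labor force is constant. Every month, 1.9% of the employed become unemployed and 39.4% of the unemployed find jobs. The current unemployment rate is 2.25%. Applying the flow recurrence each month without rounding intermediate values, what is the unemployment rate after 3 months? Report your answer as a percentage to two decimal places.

With a fixed labor force, u_{t+1} = u_t + s·(1−u_t) − f·u_t = u_t·(1−s−f) + s.
Here 1−s−f = 0.587 and s = 0.019.
u_1 = 0.022500 × 0.587 + 0.019 = 0.032208.
u_2 = 0.032208 × 0.587 + 0.019 = 0.037906.
u_3 = 0.037906 × 0.587 + 0.019 = 0.041251.

Unemployment rate after three months ≈ 4.13%.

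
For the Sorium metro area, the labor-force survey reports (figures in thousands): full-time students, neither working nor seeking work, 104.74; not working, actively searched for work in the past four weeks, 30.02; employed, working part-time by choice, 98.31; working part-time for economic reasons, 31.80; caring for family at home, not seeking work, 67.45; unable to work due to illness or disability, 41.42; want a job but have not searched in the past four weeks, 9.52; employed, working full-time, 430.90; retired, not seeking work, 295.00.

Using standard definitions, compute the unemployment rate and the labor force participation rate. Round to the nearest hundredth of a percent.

Unemployment rate ≈ 5.08%; labor force participation rate ≈ 53.29%.

Employed = 98.31 + 31.80 + 430.90 = 561.01 thousand (anyone who worked, including part-time for economic reasons, counts as employed).
Unemployed = 30.02 thousand.
Labor force = 561.01 + 30.02 = 591.03 thousand.
Not in labor force = 104.74 + 67.45 + 41.42 + 9.52 + 295.00 = 518.13 thousand (those not working and not actively searching are outside the labor force — including those who want a job but have given up searching).
Civilian working-age population = 591.03 + 518.13 = 1,109.16 thousand.
Unemployment rate = 30.02 / 591.03 = 5.08%.
Labor force participation rate = 591.03 / 1,109.16 = 53.29%.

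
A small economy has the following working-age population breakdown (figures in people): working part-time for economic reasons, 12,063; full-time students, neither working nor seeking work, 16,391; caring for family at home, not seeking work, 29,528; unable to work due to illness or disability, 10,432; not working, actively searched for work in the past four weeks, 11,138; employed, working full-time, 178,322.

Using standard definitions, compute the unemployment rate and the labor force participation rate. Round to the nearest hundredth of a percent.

Employed = 12,063 + 178,322 = 190,385 (anyone who worked, including part-time for economic reasons, counts as employed).
Unemployed = 11,138.
Labor force = 190,385 + 11,138 = 201,523.
Not in labor force = 16,391 + 29,528 + 10,432 = 56,351 (those not working and not actively searching are outside the labor force).
Civilian working-age population = 201,523 + 56,351 = 257,874.
Unemployment rate = 11,138 / 201,523 = 5.53%.
Labor force participation rate = 201,523 / 257,874 = 78.15%.

Unemployment rate ≈ 5.53%; labor force participation rate ≈ 78.15%.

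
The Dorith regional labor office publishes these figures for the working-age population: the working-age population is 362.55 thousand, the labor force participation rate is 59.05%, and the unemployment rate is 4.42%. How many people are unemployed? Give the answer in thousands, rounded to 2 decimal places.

About 9.46 thousand are unemployed.

Labor force = 0.5905 × 362.55 = 214.09 thousand.
Unemployed = 0.0442 × 214.09 ≈ 9.46 thousand.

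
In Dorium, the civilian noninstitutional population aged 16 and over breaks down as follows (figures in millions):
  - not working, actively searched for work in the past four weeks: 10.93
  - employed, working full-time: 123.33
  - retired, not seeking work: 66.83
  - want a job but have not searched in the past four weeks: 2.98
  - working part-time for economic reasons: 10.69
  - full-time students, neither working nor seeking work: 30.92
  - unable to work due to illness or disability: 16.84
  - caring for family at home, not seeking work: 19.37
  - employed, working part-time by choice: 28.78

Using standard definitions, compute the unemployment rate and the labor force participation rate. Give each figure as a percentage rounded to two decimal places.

Unemployment rate ≈ 6.29%; labor force participation rate ≈ 55.92%.

Employed = 123.33 + 10.69 + 28.78 = 162.80 million (anyone who worked, including part-time for economic reasons, counts as employed).
Unemployed = 10.93 million.
Labor force = 162.80 + 10.93 = 173.73 million.
Not in labor force = 66.83 + 2.98 + 30.92 + 16.84 + 19.37 = 136.94 million (those not working and not actively searching are outside the labor force — including those who want a job but have given up searching).
Civilian working-age population = 173.73 + 136.94 = 310.67 million.
Unemployment rate = 10.93 / 173.73 = 6.29%.
Labor force participation rate = 173.73 / 310.67 = 55.92%.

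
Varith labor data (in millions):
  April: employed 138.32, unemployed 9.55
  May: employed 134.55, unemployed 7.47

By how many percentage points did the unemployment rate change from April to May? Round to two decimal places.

The unemployment rate changed by −1.20 percentage points.

April: labor force = 138.32 + 9.55 = 147.87; u = 9.55/147.87 = 6.46%.
May: labor force = 134.55 + 7.47 = 142.02; u = 7.47/142.02 = 5.26%.
Change = 5.26% − 6.46% = −1.20 pp.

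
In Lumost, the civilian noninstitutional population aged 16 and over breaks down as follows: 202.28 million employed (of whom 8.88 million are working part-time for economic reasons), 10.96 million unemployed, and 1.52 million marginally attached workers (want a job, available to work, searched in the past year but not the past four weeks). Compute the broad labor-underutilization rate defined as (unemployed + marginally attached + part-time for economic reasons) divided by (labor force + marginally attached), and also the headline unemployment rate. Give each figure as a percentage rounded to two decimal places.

Broad underutilization rate ≈ 9.95%; headline unemployment rate ≈ 5.14%.

Labor force = 202.28 + 10.96 = 213.24 million.
Numerator = 10.96 + 1.52 + 8.88 = 21.36 million.
Denominator = 213.24 + 1.52 = 214.76 million.
Broad rate = 21.36 / 214.76 = 9.95%.
Headline unemployment rate = 10.96 / 213.24 = 5.14%.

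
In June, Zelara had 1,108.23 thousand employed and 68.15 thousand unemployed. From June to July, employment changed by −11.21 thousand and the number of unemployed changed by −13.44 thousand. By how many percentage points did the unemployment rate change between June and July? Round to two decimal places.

The unemployment rate changed by −1.04 percentage points.

June: labor force = 1,108.23 + 68.15 = 1,176.38; u = 68.15/1,176.38 = 5.79%.
July: labor force = 1,097.02 + 54.71 = 1,151.73; u = 54.71/1,151.73 = 4.75%.
Change = 4.75% − 5.79% = −1.04 pp.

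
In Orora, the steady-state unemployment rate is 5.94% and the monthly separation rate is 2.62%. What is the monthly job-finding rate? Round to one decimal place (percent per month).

From u* = s/(s+f): f = s·(1−u)/u.
f = 2.62 × (1 − 0.0594) / 0.0594 = 2.4644 / 0.0594 ≈ 41.5% per month.

Job-finding rate ≈ 41.5% per month.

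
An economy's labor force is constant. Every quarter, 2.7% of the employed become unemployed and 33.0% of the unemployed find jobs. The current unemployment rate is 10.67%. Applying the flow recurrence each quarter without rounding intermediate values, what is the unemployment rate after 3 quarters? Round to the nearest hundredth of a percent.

Unemployment rate after three quarters ≈ 8.39%.

With a fixed labor force, u_{t+1} = u_t + s·(1−u_t) − f·u_t = u_t·(1−s−f) + s.
Here 1−s−f = 0.643 and s = 0.027.
u_1 = 0.106700 × 0.643 + 0.027 = 0.095608.
u_2 = 0.095608 × 0.643 + 0.027 = 0.088476.
u_3 = 0.088476 × 0.643 + 0.027 = 0.083890.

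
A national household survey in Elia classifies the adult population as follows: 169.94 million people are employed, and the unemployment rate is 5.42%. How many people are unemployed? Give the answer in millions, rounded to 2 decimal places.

Let U be the number unemployed. The labor force is E + U, and U/(E+U) = 0.0542.
So U = 0.0542 × 169.94 / (1 − 0.0542) = 9.2107 / 0.9458 ≈ 9.74 million.

About 9.74 million are unemployed.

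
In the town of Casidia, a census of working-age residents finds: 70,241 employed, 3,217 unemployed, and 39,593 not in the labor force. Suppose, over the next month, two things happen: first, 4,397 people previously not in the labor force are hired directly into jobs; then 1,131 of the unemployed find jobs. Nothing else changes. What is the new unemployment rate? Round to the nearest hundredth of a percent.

New unemployment rate ≈ 2.68%.

Initially, labor force = 70,241 + 3,217 = 73,458, so u = 3,217/73,458 = 4.38%.
After the first change, employed and labor force both rise by 4,397; unemployed unchanged → E = 74,638, U = 3,217, labor force = 77,855.
After the second change, unemployed falls and employed rises by 1,131; labor force unchanged → E = 75,769, U = 2,086, labor force = 77,855.
New unemployment rate = 2,086 / 77,855 = 2.68%.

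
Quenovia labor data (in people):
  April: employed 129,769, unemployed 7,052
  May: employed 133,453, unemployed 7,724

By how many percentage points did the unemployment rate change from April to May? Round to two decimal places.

The unemployment rate changed by +0.32 percentage points.

April: labor force = 129,769 + 7,052 = 136,821; u = 7,052/136,821 = 5.15%.
May: labor force = 133,453 + 7,724 = 141,177; u = 7,724/141,177 = 5.47%.
Change = 5.47% − 5.15% = +0.32 pp.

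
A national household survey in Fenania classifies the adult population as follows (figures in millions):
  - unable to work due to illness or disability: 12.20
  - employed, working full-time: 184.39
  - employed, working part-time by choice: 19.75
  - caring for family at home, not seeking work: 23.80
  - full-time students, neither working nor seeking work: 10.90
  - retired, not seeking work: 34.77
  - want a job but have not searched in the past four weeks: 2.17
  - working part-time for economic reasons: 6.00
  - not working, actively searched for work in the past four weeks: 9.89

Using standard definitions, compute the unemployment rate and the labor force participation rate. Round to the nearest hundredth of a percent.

Employed = 184.39 + 19.75 + 6.00 = 210.14 million (anyone who worked, including part-time for economic reasons, counts as employed).
Unemployed = 9.89 million.
Labor force = 210.14 + 9.89 = 220.03 million.
Not in labor force = 12.20 + 23.80 + 10.90 + 34.77 + 2.17 = 83.84 million (those not working and not actively searching are outside the labor force — including those who want a job but have given up searching).
Civilian working-age population = 220.03 + 83.84 = 303.87 million.
Unemployment rate = 9.89 / 220.03 = 4.49%.
Labor force participation rate = 220.03 / 303.87 = 72.41%.

Unemployment rate ≈ 4.49%; labor force participation rate ≈ 72.41%.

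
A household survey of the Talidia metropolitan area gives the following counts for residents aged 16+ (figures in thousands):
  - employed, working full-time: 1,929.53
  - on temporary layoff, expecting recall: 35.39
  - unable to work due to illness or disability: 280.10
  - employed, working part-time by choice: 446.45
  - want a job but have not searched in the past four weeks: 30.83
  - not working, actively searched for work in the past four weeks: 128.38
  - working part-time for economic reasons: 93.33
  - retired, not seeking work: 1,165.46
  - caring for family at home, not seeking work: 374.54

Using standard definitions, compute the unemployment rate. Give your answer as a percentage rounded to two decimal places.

Employed = 1,929.53 + 446.45 + 93.33 = 2,469.31 thousand (anyone who worked, including part-time for economic reasons, counts as employed).
Unemployed = 35.39 + 128.38 = 163.77 thousand (jobless and actively searching, or on temporary layoff).
Labor force = 2,469.31 + 163.77 = 2,633.08 thousand.
Unemployment rate = 163.77 / 2,633.08 = 6.22%.

Unemployment rate ≈ 6.22%.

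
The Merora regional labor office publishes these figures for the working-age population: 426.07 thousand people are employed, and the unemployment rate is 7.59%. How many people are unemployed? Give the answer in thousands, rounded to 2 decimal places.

Let U be the number unemployed. The labor force is E + U, and U/(E+U) = 0.0759.
So U = 0.0759 × 426.07 / (1 − 0.0759) = 32.3387 / 0.9241 ≈ 34.99 thousand.

About 34.99 thousand are unemployed.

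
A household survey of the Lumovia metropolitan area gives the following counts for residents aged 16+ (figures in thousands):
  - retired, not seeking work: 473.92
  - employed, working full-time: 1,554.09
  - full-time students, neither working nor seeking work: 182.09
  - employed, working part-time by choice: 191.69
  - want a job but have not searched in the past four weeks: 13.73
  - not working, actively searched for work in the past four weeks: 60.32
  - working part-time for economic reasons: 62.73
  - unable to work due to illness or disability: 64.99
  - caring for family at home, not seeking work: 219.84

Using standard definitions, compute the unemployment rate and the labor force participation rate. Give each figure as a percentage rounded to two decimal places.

Employed = 1,554.09 + 191.69 + 62.73 = 1,808.51 thousand (anyone who worked, including part-time for economic reasons, counts as employed).
Unemployed = 60.32 thousand.
Labor force = 1,808.51 + 60.32 = 1,868.83 thousand.
Not in labor force = 473.92 + 182.09 + 13.73 + 64.99 + 219.84 = 954.57 thousand (those not working and not actively searching are outside the labor force — including those who want a job but have given up searching).
Civilian working-age population = 1,868.83 + 954.57 = 2,823.40 thousand.
Unemployment rate = 60.32 / 1,868.83 = 3.23%.
Labor force participation rate = 1,868.83 / 2,823.40 = 66.19%.

Unemployment rate ≈ 3.23%; labor force participation rate ≈ 66.19%.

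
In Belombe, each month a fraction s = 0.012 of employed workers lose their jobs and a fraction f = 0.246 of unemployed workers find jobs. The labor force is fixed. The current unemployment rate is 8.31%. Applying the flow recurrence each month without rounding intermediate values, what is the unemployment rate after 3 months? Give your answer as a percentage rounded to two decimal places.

With a fixed labor force, u_{t+1} = u_t + s·(1−u_t) − f·u_t = u_t·(1−s−f) + s.
Here 1−s−f = 0.742 and s = 0.012.
u_1 = 0.083100 × 0.742 + 0.012 = 0.073660.
u_2 = 0.073660 × 0.742 + 0.012 = 0.066656.
u_3 = 0.066656 × 0.742 + 0.012 = 0.061459.

Unemployment rate after three months ≈ 6.15%.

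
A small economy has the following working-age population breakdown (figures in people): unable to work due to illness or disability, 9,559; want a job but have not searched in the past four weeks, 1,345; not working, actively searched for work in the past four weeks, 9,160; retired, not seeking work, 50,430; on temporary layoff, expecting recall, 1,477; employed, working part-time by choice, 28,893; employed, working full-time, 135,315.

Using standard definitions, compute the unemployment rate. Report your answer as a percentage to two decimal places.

Employed = 28,893 + 135,315 = 164,208.
Unemployed = 9,160 + 1,477 = 10,637 (jobless and actively searching, or on temporary layoff).
Labor force = 164,208 + 10,637 = 174,845.
Unemployment rate = 10,637 / 174,845 = 6.08%.

Unemployment rate ≈ 6.08%.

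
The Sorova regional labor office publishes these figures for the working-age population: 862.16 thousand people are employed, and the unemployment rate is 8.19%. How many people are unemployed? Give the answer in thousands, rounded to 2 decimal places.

Let U be the number unemployed. The labor force is E + U, and U/(E+U) = 0.0819.
So U = 0.0819 × 862.16 / (1 − 0.0819) = 70.6109 / 0.9181 ≈ 76.91 thousand.

About 76.91 thousand are unemployed.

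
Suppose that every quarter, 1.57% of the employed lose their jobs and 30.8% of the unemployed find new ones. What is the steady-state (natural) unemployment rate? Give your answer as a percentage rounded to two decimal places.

At steady state the flows balance: s·E = f·U, so U/(E+U) = s/(s+f).
u* = 1.57 / (1.57 + 30.8) = 1.57 / 32.37 = 4.85%.

Steady-state unemployment rate ≈ 4.85%.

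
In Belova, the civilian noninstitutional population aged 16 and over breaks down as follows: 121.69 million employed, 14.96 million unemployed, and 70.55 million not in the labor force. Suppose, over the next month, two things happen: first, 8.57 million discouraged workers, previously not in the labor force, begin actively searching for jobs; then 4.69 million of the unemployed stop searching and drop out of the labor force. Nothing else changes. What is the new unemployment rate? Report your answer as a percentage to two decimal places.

New unemployment rate ≈ 13.41%.

Initially, labor force = 121.69 + 14.96 = 136.65 million, so u = 14.96/136.65 = 10.95%.
After the first change, unemployed and labor force both rise by 8.57 → E = 121.69, U = 23.53, labor force = 145.22 million.
After the second change, unemployed and labor force both fall by 4.69 → E = 121.69, U = 18.84, labor force = 140.53 million.
New unemployment rate = 18.84 / 140.53 = 13.41%.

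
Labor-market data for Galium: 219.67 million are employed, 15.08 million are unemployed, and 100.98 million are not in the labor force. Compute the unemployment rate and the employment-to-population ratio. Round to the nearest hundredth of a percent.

Unemployment rate ≈ 6.42%; employment-population ratio ≈ 65.43%.

Labor force = employed + unemployed = 219.67 + 15.08 = 234.75 million.
Working-age population = 234.75 + 100.98 = 335.73 million.
Unemployment rate = 15.08 / 234.75 = 6.42%.
Employment-population ratio = 219.67 / 335.73 = 65.43%.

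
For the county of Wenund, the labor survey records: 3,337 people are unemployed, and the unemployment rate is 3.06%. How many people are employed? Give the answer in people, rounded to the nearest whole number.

Labor force = U / u = 3,337 / 0.0306 ≈ 109,052.
Employed = labor force − unemployed = 109,052 − 3,337 = 105,715.

About 105,715 are employed.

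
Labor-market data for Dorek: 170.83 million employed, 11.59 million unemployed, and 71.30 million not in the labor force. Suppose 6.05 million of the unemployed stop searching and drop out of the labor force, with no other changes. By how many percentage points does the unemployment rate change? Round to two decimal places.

The unemployment rate changes by −3.21 percentage points.

Initially, labor force = 170.83 + 11.59 = 182.42 million, so u = 11.59/182.42 = 6.35%.
After the change, unemployed and labor force both fall by 6.05 → E = 170.83, U = 5.54, labor force = 176.37 million.
New unemployment rate = 5.54 / 176.37 = 3.14%.
Change = 3.14% − 6.35% = −3.21 percentage points.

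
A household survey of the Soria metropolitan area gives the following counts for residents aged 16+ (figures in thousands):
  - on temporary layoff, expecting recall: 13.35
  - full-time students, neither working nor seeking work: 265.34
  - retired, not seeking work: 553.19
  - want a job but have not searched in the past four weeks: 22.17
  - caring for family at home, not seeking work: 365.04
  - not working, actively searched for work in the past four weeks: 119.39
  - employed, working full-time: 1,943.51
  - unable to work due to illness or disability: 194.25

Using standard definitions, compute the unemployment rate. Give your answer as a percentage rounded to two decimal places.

Employed = 1,943.51 thousand.
Unemployed = 13.35 + 119.39 = 132.74 thousand (jobless and actively searching, or on temporary layoff).
Labor force = 1,943.51 + 132.74 = 2,076.25 thousand.
Unemployment rate = 132.74 / 2,076.25 = 6.39%.

Unemployment rate ≈ 6.39%.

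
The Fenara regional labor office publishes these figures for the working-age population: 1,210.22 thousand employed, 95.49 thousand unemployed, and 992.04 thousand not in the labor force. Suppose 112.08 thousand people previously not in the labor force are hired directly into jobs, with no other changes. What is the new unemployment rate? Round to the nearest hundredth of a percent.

New unemployment rate ≈ 6.74%.

Initially, labor force = 1,210.22 + 95.49 = 1,305.71 thousand, so u = 95.49/1,305.71 = 7.31%.
After the change, employed and labor force both rise by 112.08; unemployed unchanged → E = 1,322.30, U = 95.49, labor force = 1,417.79 thousand.
New unemployment rate = 95.49 / 1,417.79 = 6.74%.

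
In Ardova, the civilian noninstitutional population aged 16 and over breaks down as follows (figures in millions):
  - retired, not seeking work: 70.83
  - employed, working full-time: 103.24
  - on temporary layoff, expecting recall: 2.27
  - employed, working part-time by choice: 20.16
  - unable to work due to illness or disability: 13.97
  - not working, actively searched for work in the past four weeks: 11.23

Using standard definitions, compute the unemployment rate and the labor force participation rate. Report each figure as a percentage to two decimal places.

Employed = 103.24 + 20.16 = 123.40 million.
Unemployed = 2.27 + 11.23 = 13.50 million (jobless and actively searching, or on temporary layoff).
Labor force = 123.40 + 13.50 = 136.90 million.
Not in labor force = 70.83 + 13.97 = 84.80 million (those not working and not actively searching are outside the labor force).
Civilian working-age population = 136.90 + 84.80 = 221.70 million.
Unemployment rate = 13.50 / 136.90 = 9.86%.
Labor force participation rate = 136.90 / 221.70 = 61.75%.

Unemployment rate ≈ 9.86%; labor force participation rate ≈ 61.75%.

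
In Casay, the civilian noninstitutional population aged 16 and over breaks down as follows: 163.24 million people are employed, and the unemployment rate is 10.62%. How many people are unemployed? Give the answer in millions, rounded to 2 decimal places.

Let U be the number unemployed. The labor force is E + U, and U/(E+U) = 0.1062.
So U = 0.1062 × 163.24 / (1 − 0.1062) = 17.3361 / 0.8938 ≈ 19.40 million.

About 19.40 million are unemployed.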